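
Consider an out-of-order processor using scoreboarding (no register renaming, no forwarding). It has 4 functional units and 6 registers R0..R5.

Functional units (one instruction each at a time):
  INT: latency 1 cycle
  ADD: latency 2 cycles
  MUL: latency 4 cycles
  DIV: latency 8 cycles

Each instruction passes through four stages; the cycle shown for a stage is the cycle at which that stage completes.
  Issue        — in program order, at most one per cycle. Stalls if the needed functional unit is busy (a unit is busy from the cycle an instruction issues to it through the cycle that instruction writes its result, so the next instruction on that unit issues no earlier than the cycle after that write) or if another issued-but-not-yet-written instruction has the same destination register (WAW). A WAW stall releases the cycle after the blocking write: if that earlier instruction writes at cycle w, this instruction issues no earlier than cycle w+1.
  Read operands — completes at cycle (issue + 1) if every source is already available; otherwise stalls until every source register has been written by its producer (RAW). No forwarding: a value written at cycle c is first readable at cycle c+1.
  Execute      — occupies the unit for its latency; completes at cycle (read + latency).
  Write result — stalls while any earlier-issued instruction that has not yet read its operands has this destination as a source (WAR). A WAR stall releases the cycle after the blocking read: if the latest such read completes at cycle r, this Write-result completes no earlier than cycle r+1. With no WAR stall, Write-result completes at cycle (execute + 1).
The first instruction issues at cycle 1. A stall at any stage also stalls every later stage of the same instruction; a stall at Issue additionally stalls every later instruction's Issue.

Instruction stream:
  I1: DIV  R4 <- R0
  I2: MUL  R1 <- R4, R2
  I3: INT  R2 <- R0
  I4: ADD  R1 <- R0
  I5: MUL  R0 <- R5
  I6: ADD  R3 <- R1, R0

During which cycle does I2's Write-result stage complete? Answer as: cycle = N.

cycle = 17

I1  is:1  ro:2  ex:10  wr:11
I2  is:2  ro:12  ex:16  wr:17  — RAW R4: wait I1 write@11
I3  is:3  ro:4  ex:5  wr:13  — WAR R2: wait I2 read@12
I4  is:18  ro:19  ex:21  wr:22  — WAW R1: wait I2 write@17
I5  is:19  ro:20  ex:24  wr:25
I6  is:23  ro:26  ex:28  wr:29  — struct: ADD busy until I4 writes@22, RAW R0: wait I5 write@25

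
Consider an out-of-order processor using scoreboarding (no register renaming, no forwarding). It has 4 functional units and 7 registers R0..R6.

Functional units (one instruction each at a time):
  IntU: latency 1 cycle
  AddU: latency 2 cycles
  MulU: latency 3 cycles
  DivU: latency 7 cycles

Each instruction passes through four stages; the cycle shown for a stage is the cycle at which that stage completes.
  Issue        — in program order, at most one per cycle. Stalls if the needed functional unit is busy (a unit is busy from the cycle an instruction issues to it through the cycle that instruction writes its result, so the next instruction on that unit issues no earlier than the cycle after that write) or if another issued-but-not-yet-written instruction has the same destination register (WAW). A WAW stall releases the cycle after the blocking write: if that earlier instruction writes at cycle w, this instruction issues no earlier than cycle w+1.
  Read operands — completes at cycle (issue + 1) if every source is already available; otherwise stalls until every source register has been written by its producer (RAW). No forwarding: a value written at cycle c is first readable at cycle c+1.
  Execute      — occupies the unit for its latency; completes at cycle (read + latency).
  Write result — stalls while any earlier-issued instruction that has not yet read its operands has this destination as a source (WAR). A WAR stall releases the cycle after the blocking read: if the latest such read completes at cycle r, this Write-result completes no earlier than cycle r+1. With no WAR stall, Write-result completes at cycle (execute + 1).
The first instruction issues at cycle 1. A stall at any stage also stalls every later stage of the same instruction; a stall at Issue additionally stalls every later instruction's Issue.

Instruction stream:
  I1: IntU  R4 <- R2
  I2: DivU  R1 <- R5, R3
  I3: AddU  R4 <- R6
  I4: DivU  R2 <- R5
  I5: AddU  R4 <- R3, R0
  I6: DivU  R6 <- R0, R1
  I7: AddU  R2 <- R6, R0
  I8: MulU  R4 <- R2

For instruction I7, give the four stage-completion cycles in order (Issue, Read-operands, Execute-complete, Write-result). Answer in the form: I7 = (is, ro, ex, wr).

t=1  issue I1 (IntU)
t=2  I1 read-ops; issue I2 (DivU)
t=3  I1 finished on IntU; I2 read-ops
t=4  I1→R4
t=5  issue I3 (AddU)
t=6  I3 read-ops
t=8  I3 finished on AddU
t=9  I3→R4
t=10  I2 finished on DivU
t=11  I2→R1
t=12  issue I4 (DivU)
t=13  I4 read-ops; issue I5 (AddU)
t=14  I5 read-ops
t=16  I5 finished on AddU
t=17  I5→R4
t=20  I4 finished on DivU
t=21  I4→R2
t=22  issue I6 (DivU)
t=23  I6 read-ops; issue I7 (AddU)
t=24  issue I8 (MulU)
t=30  I6 finished on DivU
t=31  I6→R6
t=32  I7 read-ops
t=34  I7 finished on AddU
t=35  I7→R2
t=36  I8 read-ops
t=39  I8 finished on MulU
t=40  I8→R4

I7 = (23, 32, 34, 35)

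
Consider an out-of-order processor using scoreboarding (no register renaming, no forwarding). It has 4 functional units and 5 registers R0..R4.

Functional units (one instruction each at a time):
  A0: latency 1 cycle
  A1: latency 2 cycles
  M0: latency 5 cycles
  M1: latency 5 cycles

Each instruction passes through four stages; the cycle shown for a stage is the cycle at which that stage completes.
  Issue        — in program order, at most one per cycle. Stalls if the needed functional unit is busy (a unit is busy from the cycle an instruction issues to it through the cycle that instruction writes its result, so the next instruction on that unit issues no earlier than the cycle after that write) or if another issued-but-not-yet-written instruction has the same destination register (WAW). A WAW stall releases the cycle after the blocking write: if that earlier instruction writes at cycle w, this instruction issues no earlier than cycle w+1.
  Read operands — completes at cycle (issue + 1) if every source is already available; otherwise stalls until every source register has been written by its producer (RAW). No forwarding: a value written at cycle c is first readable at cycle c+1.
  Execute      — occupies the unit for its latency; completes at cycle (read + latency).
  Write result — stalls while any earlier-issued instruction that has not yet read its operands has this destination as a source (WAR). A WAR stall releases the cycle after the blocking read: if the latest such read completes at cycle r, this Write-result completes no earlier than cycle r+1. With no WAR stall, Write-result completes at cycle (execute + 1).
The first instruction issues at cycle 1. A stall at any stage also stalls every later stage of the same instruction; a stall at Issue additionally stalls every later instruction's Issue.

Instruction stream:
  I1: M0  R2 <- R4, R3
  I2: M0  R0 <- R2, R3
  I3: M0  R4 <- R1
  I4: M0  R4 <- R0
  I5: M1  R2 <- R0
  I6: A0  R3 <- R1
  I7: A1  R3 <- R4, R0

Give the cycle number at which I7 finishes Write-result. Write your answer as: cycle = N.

cycle = 36

cycle 1: issue I1 (M0)
cycle 2: I1 read-ops
cycle 7: I1 finished on M0
cycle 8: I1→R2
cycle 9: issue I2 (M0)
cycle 10: I2 read-ops
cycle 15: I2 finished on M0
cycle 16: I2→R0
cycle 17: issue I3 (M0)
cycle 18: I3 read-ops
cycle 23: I3 finished on M0
cycle 24: I3→R4
cycle 25: issue I4 (M0)
cycle 26: I4 read-ops | issue I5 (M1)
cycle 27: I5 read-ops | issue I6 (A0)
cycle 28: I6 read-ops
cycle 29: I6 finished on A0
cycle 30: I6→R3
cycle 31: I4 finished on M0 | issue I7 (A1)
cycle 32: I4→R4 | I5 finished on M1
cycle 33: I5→R2 | I7 read-ops
cycle 35: I7 finished on A1
cycle 36: I7→R3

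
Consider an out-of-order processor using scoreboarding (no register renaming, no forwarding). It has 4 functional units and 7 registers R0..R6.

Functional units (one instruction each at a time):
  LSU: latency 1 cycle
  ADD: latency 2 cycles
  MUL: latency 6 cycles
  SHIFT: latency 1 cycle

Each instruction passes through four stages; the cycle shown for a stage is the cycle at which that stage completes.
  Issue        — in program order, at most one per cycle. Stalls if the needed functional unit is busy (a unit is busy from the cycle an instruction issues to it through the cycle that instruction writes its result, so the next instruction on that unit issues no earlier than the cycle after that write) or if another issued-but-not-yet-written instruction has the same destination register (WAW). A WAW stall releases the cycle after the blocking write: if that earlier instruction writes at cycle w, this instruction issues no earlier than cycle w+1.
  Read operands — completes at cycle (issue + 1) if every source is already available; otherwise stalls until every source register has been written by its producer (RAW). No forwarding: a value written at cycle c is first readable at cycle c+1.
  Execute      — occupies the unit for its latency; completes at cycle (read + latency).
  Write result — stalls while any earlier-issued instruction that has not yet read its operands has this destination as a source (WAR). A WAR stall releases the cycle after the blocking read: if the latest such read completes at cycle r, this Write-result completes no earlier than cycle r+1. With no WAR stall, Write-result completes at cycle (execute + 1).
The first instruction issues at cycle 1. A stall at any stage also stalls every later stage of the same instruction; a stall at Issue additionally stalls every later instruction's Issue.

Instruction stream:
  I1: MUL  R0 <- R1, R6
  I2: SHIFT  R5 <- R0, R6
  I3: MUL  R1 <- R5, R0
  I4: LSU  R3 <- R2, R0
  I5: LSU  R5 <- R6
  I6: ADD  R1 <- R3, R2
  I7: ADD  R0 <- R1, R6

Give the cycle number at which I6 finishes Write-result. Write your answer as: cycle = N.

t=1  I1 issues→MUL
t=2  I1 reads | I2 issues→SHIFT
t=8  I1 exec-done
t=9  I1 writes R0
t=10  I2 reads | I3 issues→MUL
t=11  I2 exec-done | I4 issues→LSU
t=12  I2 writes R5 | I4 reads
t=13  I3 reads | I4 exec-done
t=14  I4 writes R3
t=15  I5 issues→LSU
t=16  I5 reads
t=17  I5 exec-done
t=18  I5 writes R5
t=19  I3 exec-done
t=20  I3 writes R1
t=21  I6 issues→ADD
t=22  I6 reads
t=24  I6 exec-done
t=25  I6 writes R1
t=26  I7 issues→ADD
t=27  I7 reads
t=29  I7 exec-done
t=30  I7 writes R0

cycle = 25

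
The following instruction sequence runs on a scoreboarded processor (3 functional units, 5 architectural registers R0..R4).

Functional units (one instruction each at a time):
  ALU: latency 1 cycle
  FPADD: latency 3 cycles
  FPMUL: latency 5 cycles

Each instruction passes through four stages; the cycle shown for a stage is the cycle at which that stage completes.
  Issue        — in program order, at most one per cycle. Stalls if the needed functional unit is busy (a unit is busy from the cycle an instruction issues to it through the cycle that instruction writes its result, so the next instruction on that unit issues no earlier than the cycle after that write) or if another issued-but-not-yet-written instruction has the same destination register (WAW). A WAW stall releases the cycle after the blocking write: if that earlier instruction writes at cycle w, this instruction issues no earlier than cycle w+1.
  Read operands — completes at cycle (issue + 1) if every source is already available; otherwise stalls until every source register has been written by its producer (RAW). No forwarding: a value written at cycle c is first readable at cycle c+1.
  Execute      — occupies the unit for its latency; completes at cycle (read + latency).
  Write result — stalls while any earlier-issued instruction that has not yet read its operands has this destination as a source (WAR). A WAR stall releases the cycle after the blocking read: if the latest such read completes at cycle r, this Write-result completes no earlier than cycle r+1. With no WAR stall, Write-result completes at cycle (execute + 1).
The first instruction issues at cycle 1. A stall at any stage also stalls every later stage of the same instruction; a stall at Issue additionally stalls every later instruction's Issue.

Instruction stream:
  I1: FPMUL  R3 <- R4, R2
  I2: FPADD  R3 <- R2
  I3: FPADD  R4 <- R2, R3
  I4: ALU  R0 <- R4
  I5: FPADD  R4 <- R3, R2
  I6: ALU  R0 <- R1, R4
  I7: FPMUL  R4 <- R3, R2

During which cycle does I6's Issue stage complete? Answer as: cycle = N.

[1] issue I1 (FPMUL)
[2] I1 read-ops
[7] I1 finished on FPMUL
[8] I1→R3
[9] issue I2 (FPADD)
[10] I2 read-ops
[13] I2 finished on FPADD
[14] I2→R3
[15] issue I3 (FPADD)
[16] I3 read-ops; issue I4 (ALU)
[19] I3 finished on FPADD
[20] I3→R4
[21] I4 read-ops; issue I5 (FPADD)
[22] I4 finished on ALU; I5 read-ops
[23] I4→R0
[24] issue I6 (ALU)
[25] I5 finished on FPADD
[26] I5→R4
[27] I6 read-ops; issue I7 (FPMUL)
[28] I6 finished on ALU; I7 read-ops
[29] I6→R0
[33] I7 finished on FPMUL
[34] I7→R4

cycle = 24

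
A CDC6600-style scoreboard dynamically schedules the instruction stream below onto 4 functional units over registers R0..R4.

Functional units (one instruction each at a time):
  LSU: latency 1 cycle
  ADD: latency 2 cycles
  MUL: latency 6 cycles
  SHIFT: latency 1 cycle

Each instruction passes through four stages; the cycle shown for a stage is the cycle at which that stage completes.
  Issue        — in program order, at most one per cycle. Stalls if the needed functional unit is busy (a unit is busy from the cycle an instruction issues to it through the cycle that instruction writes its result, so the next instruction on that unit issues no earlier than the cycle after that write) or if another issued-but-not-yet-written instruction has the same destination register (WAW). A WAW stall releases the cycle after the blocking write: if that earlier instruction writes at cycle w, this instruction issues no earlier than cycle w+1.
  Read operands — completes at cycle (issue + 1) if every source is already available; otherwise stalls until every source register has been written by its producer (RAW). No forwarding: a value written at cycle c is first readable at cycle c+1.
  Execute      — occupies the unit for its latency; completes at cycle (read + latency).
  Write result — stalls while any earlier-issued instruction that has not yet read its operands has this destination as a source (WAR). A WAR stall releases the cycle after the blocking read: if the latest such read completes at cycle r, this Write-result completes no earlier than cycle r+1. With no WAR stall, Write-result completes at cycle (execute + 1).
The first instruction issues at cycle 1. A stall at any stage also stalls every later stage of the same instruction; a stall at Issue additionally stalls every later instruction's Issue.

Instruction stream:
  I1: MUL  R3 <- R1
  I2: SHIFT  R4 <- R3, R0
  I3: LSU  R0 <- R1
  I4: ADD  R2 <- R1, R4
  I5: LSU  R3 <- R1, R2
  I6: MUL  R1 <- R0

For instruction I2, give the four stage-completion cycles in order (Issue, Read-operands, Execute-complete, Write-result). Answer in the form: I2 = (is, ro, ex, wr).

I2 = (2, 10, 11, 12)

t=1  I1→MUL
t=2  I1 RO, I2→SHIFT
t=3  I3→LSU
t=4  I3 RO, I4→ADD
t=5  I3 EX
t=8  I1 EX
t=9  I1 WR R3
t=10  I2 RO
t=11  I2 EX, I3 WR R0
t=12  I2 WR R4, I5→LSU
t=13  I4 RO, I6→MUL
t=14  I6 RO
t=15  I4 EX
t=16  I4 WR R2
t=17  I5 RO
t=18  I5 EX
t=19  I5 WR R3
t=20  I6 EX
t=21  I6 WR R1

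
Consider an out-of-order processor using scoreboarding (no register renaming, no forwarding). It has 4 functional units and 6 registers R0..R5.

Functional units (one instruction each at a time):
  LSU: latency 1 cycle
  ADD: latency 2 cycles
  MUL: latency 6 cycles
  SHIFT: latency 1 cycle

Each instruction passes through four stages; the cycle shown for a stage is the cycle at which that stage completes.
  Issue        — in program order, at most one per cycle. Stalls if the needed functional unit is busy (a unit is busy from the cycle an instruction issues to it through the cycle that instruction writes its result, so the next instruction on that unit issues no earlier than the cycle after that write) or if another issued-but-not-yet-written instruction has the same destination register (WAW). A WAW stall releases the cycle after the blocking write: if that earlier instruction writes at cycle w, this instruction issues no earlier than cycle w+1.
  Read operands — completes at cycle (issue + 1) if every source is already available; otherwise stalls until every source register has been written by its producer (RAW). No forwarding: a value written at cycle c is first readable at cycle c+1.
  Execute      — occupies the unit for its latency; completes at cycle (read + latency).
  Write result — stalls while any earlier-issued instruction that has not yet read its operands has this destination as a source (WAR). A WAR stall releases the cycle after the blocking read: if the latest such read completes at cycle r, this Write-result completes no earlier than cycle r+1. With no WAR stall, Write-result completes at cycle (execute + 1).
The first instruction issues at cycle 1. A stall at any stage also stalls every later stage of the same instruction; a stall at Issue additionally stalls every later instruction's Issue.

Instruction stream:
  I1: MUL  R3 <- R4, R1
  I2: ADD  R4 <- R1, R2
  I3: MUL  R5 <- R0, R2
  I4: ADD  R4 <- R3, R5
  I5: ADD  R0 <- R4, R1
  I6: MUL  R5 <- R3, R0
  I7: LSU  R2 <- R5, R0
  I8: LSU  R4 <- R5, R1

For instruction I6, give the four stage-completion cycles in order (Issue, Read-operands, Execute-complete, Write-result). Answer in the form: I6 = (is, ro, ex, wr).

I6 = (24, 28, 34, 35)

[1] I1→MUL
[2] I1 RO; I2→ADD
[3] I2 RO
[5] I2 EX
[6] I2 WR R4
[8] I1 EX
[9] I1 WR R3
[10] I3→MUL
[11] I3 RO; I4→ADD
[17] I3 EX
[18] I3 WR R5
[19] I4 RO
[21] I4 EX
[22] I4 WR R4
[23] I5→ADD
[24] I5 RO; I6→MUL
[25] I7→LSU
[26] I5 EX
[27] I5 WR R0
[28] I6 RO
[34] I6 EX
[35] I6 WR R5
[36] I7 RO
[37] I7 EX
[38] I7 WR R2
[39] I8→LSU
[40] I8 RO
[41] I8 EX
[42] I8 WR R4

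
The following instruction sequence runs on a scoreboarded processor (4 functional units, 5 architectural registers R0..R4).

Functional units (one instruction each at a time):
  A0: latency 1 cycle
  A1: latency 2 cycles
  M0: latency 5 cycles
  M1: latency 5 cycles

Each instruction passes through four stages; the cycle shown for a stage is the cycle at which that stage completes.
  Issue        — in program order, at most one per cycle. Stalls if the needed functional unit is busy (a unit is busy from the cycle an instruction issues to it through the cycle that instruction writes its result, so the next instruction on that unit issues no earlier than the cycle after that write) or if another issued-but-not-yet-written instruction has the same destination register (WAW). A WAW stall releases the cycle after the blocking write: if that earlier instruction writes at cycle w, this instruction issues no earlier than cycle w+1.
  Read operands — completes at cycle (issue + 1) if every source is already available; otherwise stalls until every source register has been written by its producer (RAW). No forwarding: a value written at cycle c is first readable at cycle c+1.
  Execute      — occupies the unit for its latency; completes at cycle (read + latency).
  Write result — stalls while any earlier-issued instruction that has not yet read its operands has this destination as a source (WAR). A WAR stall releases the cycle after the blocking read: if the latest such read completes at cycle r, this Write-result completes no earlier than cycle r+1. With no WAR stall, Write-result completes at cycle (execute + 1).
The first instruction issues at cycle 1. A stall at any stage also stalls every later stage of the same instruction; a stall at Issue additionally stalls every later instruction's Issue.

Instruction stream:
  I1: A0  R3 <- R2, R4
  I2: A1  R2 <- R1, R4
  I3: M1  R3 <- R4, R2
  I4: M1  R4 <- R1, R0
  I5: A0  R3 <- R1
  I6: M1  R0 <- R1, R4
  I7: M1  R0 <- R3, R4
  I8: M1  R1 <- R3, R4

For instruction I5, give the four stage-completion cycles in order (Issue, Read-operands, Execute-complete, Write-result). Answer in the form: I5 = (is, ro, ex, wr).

I5 = (15, 16, 17, 18)

1) issue 1, read 2, done 3, write 4
2) issue 2, read 3, done 5, write 6
3) issue 5, read 7, done 12, write 13  <WAW R3: wait I1 write@4 / RAW R2: wait I2 write@6>
4) issue 14, read 15, done 20, write 21  <struct: M1 busy until I3 writes@13>
5) issue 15, read 16, done 17, write 18
6) issue 22, read 23, done 28, write 29  <struct: M1 busy until I4 writes@21>
7) issue 30, read 31, done 36, write 37  <struct: M1 busy until I6 writes@29>
8) issue 38, read 39, done 44, write 45  <struct: M1 busy until I7 writes@37>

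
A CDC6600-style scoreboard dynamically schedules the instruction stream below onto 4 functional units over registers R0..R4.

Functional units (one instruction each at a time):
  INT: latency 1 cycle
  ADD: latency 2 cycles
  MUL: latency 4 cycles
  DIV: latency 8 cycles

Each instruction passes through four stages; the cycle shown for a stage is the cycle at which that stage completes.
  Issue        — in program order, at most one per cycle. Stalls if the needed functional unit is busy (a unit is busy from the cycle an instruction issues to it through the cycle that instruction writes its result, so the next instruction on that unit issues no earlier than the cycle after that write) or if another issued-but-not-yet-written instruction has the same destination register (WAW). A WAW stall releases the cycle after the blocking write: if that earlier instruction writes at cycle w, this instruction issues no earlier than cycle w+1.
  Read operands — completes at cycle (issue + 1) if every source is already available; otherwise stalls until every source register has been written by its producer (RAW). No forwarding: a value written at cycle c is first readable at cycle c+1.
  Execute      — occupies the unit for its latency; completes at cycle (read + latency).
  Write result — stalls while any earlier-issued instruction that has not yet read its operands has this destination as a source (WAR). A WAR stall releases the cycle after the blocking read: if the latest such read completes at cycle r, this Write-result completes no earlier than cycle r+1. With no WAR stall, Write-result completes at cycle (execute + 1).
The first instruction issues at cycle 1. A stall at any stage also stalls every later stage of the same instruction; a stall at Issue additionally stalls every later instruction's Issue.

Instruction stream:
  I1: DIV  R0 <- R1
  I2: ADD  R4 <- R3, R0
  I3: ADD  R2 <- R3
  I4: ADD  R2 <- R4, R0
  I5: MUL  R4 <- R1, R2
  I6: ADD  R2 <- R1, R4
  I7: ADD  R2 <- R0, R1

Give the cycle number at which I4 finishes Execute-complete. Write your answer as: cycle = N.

cycle = 24

I1  is:1  ro:2  ex:10  wr:11
I2  is:2  ro:12  ex:14  wr:15  — RAW R0: wait I1 write@11
I3  is:16  ro:17  ex:19  wr:20  — struct: ADD busy until I2 writes@15
I4  is:21  ro:22  ex:24  wr:25  — struct: ADD busy until I3 writes@20
I5  is:22  ro:26  ex:30  wr:31  — RAW R2: wait I4 write@25
I6  is:26  ro:32  ex:34  wr:35  — struct: ADD busy until I4 writes@25, RAW R4: wait I5 write@31
I7  is:36  ro:37  ex:39  wr:40  — struct: ADD busy until I6 writes@35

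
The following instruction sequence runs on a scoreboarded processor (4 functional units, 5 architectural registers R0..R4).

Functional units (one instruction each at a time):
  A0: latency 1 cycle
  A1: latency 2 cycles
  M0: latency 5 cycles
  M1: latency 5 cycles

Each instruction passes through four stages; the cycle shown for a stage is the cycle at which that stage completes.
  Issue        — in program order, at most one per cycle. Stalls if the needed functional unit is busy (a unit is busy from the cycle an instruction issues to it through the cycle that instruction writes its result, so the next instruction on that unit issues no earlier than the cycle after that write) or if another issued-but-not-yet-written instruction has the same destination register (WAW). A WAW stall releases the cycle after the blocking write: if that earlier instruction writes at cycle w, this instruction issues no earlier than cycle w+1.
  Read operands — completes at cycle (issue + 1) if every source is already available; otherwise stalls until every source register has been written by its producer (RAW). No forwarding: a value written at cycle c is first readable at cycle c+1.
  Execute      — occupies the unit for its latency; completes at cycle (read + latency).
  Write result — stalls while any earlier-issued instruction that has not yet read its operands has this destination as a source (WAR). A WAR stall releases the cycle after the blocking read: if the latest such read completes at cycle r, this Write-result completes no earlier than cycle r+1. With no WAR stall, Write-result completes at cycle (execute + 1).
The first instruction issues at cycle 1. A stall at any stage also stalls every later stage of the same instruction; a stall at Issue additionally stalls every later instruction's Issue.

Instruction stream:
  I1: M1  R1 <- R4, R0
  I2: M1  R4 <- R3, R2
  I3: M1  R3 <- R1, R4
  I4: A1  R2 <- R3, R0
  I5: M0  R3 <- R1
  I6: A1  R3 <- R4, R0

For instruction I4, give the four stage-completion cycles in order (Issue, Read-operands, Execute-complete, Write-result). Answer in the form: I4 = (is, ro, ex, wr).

[I1] 1/2/7/8
[I2] 9/10/15/16  (struct: M1 busy until I1 writes@8)
[I3] 17/18/23/24  (struct: M1 busy until I2 writes@16)
[I4] 18/25/27/28  (RAW R3: wait I3 write@24)
[I5] 25/26/31/32  (WAW R3: wait I3 write@24)
[I6] 33/34/36/37  (WAW R3: wait I5 write@32)

I4 = (18, 25, 27, 28)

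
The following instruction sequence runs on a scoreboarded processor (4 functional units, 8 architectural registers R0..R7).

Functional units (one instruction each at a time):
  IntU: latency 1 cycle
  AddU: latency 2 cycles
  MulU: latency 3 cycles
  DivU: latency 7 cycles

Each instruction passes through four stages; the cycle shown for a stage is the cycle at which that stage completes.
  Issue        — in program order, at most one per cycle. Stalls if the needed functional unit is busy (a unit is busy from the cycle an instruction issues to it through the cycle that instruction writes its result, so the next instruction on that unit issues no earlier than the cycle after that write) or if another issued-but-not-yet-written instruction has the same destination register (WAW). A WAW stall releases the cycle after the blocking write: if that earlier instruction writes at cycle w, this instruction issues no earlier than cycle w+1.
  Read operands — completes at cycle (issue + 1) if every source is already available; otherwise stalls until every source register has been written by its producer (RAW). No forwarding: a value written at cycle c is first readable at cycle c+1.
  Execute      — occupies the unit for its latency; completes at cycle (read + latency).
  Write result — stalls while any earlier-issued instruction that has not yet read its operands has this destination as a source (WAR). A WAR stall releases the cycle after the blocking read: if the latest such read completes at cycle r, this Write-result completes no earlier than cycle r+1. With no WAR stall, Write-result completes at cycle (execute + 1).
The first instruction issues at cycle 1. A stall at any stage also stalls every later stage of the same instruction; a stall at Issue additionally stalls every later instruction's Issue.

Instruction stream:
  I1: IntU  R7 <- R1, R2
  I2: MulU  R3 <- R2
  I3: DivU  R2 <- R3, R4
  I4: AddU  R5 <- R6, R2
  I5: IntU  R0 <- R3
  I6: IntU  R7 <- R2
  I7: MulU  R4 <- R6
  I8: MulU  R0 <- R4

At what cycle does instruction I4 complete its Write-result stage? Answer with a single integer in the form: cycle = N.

cycle = 20

[I1] 1/2/3/4
[I2] 2/3/6/7
[I3] 3/8/15/16  (RAW R3: wait I2 write@7)
[I4] 4/17/19/20  (RAW R2: wait I3 write@16)
[I5] 5/8/9/10  (RAW R3: wait I2 write@7)
[I6] 11/17/18/19  (struct: IntU busy until I5 writes@10; RAW R2: wait I3 write@16)
[I7] 12/13/16/17
[I8] 18/19/22/23  (struct: MulU busy until I7 writes@17)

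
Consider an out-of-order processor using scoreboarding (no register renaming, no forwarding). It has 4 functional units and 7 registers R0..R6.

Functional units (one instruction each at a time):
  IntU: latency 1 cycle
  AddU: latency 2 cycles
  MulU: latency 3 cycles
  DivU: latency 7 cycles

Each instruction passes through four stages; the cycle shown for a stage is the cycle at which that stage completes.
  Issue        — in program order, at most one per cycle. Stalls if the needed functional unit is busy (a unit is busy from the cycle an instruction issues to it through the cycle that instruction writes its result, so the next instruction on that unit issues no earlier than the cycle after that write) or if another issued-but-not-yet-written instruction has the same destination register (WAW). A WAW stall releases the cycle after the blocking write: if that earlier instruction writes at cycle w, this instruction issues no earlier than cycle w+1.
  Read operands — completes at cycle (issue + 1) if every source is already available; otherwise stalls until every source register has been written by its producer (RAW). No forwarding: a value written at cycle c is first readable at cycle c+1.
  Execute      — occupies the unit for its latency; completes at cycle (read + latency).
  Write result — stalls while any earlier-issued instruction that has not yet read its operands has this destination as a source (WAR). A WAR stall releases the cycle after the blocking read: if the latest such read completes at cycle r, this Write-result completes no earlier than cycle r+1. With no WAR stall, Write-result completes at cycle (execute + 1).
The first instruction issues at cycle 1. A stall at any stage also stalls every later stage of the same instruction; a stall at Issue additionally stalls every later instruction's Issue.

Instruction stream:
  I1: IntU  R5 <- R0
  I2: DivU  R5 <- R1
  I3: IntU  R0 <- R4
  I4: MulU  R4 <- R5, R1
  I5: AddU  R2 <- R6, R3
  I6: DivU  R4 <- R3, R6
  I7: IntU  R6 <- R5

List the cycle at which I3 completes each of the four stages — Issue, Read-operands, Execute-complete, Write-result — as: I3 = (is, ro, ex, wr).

I3 = (6, 7, 8, 9)

I1  is:1  ro:2  ex:3  wr:4
I2  is:5  ro:6  ex:13  wr:14  — WAW R5: wait I1 write@4
I3  is:6  ro:7  ex:8  wr:9
I4  is:7  ro:15  ex:18  wr:19  — RAW R5: wait I2 write@14
I5  is:8  ro:9  ex:11  wr:12
I6  is:20  ro:21  ex:28  wr:29  — WAW R4: wait I4 write@19
I7  is:21  ro:22  ex:23  wr:24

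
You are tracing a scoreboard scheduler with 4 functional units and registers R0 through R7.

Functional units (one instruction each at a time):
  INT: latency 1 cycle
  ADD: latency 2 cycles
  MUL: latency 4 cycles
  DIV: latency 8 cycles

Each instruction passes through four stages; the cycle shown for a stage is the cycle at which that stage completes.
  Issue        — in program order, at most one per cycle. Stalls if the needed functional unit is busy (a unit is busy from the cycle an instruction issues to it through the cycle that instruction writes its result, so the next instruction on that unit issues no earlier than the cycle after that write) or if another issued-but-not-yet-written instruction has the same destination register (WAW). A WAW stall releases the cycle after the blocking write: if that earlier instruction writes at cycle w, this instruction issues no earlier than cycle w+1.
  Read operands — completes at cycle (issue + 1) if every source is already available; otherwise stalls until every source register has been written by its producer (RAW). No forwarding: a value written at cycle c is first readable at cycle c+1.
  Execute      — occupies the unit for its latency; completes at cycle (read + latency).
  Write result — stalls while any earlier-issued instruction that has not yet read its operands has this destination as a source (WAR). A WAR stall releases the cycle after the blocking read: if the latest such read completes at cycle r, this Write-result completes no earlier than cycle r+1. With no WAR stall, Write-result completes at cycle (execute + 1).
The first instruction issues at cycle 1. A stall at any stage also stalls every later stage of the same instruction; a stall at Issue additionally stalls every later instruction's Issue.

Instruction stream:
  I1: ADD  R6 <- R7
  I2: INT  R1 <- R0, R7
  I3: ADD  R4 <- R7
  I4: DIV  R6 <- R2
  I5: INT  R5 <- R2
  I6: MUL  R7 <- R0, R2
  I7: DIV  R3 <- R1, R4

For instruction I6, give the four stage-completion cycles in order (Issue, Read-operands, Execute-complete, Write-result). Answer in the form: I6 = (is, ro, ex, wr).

1) issue 1, read 2, done 4, write 5
2) issue 2, read 3, done 4, write 5
3) issue 6, read 7, done 9, write 10  <struct: ADD busy until I1 writes@5>
4) issue 7, read 8, done 16, write 17
5) issue 8, read 9, done 10, write 11
6) issue 9, read 10, done 14, write 15
7) issue 18, read 19, done 27, write 28  <struct: DIV busy until I4 writes@17>

I6 = (9, 10, 14, 15)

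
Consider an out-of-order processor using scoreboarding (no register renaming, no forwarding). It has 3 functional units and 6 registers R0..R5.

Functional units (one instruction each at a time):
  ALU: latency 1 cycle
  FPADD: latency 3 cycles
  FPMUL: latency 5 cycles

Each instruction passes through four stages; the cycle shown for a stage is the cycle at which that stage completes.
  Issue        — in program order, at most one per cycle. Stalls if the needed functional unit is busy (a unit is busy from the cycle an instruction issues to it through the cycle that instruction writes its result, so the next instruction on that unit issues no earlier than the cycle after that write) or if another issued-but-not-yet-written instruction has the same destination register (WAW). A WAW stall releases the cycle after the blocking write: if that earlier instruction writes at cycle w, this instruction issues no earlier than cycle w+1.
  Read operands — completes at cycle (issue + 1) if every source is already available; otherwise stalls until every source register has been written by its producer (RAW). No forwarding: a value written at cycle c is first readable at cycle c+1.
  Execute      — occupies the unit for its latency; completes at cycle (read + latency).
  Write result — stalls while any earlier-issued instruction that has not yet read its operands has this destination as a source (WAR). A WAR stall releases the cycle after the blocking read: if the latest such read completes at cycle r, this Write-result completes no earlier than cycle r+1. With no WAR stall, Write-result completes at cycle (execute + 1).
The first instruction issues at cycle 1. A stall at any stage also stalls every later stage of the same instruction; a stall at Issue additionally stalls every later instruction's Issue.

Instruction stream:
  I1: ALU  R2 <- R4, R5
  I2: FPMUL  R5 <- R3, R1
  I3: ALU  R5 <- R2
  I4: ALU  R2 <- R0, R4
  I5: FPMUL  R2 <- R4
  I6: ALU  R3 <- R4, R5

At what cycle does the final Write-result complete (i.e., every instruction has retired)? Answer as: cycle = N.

cycle = 25

I1: IS=1 RO=2 EX=3 WR=4
I2: IS=2 RO=3 EX=8 WR=9
I3: IS=10 RO=11 EX=12 WR=13  [WAW R5: wait I2 write@9]
I4: IS=14 RO=15 EX=16 WR=17  [struct: ALU busy until I3 writes@13]
I5: IS=18 RO=19 EX=24 WR=25  [WAW R2: wait I4 write@17]
I6: IS=19 RO=20 EX=21 WR=22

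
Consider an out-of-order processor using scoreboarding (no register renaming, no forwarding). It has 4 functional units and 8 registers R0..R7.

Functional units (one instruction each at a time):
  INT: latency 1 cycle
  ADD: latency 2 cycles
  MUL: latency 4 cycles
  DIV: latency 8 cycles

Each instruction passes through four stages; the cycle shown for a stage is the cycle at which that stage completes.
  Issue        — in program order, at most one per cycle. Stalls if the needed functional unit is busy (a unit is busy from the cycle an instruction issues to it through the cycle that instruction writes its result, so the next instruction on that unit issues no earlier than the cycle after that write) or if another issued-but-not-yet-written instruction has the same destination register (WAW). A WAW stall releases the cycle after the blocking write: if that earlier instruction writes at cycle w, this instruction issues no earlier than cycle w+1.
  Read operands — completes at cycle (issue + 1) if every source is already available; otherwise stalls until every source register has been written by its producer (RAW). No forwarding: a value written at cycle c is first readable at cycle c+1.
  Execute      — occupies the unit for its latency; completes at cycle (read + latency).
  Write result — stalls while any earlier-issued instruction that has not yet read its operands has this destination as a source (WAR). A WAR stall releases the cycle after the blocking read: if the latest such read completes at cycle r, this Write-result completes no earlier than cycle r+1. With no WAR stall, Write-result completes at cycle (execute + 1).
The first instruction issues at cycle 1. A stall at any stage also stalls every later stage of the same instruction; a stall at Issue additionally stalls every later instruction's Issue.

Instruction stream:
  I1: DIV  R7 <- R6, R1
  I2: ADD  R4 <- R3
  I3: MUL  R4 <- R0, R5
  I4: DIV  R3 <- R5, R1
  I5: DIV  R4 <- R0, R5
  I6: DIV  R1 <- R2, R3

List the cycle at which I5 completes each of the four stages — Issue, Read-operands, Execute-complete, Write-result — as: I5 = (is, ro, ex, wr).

[1] I1→DIV
[2] I1 RO | I2→ADD
[3] I2 RO
[5] I2 EX
[6] I2 WR R4
[7] I3→MUL
[8] I3 RO
[10] I1 EX
[11] I1 WR R7
[12] I3 EX | I4→DIV
[13] I3 WR R4 | I4 RO
[21] I4 EX
[22] I4 WR R3
[23] I5→DIV
[24] I5 RO
[32] I5 EX
[33] I5 WR R4
[34] I6→DIV
[35] I6 RO
[43] I6 EX
[44] I6 WR R1

I5 = (23, 24, 32, 33)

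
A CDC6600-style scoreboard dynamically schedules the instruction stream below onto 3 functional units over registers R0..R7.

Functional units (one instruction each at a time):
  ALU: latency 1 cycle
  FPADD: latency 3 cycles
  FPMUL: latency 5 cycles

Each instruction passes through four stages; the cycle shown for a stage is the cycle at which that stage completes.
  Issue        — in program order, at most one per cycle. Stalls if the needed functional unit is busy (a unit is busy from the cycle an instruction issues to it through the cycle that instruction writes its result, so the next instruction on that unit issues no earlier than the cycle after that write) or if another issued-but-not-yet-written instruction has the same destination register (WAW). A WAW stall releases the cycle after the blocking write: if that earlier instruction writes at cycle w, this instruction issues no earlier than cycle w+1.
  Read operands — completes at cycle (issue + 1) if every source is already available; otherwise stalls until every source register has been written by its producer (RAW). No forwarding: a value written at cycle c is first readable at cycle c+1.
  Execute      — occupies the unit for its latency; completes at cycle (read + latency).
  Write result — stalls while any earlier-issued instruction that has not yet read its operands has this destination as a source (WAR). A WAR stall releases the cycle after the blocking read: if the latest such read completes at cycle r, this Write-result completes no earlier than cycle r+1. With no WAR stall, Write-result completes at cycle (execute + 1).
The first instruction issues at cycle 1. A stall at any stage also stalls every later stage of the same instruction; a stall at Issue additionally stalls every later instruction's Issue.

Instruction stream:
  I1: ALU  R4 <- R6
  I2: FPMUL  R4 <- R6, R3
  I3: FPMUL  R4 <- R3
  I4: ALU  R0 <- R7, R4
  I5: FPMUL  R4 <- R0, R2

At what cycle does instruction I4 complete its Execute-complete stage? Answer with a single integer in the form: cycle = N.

cycle = 22

[I1] 1/2/3/4
[I2] 5/6/11/12  (WAW R4: wait I1 write@4)
[I3] 13/14/19/20  (struct: FPMUL busy until I2 writes@12)
[I4] 14/21/22/23  (RAW R4: wait I3 write@20)
[I5] 21/24/29/30  (struct: FPMUL busy until I3 writes@20; RAW R0: wait I4 write@23)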